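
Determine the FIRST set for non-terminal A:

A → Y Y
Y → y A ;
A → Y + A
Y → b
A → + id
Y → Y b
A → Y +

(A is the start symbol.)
FIRST sets of the other non-terminals involved (by the same procedure, iterated to a fixed point):
  FIRST(Y) = { 'b', 'y' }

From A → Y Y:
  - Y is a non-terminal: add FIRST(Y) \ {ε} = { 'b', 'y' }
    Y is not nullable, so stop
From A → Y + A:
  - Y is a non-terminal: add FIRST(Y) \ {ε} = { 'b', 'y' }
    Y is not nullable, so stop
From A → + id:
  - '+' is a terminal: add '+' and stop
From A → Y +:
  - Y is a non-terminal: add FIRST(Y) \ {ε} = { 'b', 'y' }
    Y is not nullable, so stop

Collecting: FIRST(A) = { '+', 'b', 'y' }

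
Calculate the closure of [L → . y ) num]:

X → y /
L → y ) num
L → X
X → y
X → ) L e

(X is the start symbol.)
{ [L → . y ) num] }

To compute CLOSURE, for each item [A → α.Bβ] where B is a non-terminal, add [B → .γ] for all productions B → γ; repeat for the newly added items until nothing changes.

Start with: [L → . y ) num]
The dot precedes the terminal y, so nothing is added.

CLOSURE = { [L → . y ) num] }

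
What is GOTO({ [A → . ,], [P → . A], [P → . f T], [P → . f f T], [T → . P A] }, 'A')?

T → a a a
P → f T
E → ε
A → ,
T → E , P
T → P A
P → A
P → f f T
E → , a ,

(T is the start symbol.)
{ [P → A .] }

GOTO(I, 'A') = CLOSURE({ [A → αX.β] : [A → α.Xβ] ∈ I, X = 'A' })

Items with dot before 'A', with the dot advanced:
  [P → . A] → [P → A .]
Closure adds nothing (no advanced item has the dot before a non-terminal).

GOTO = { [P → A .] }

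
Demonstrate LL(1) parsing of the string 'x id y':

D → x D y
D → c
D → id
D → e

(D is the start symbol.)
LL(1) parsing maintains a stack (initially the start symbol over $) and the input. At each step: if the stack top is a terminal, match it against the current input token; if it is a non-terminal N, replace it with the RHS of M[N, lookahead] (the unique production whose predict set contains the lookahead).

Stack is shown with the top on the left.

Stack    Input     Action
-------------------------
D $      x id y $  output D → x D y
x D y $  x id y $  match 'x'
D y $    id y $    output D → id
id y $   id y $    match 'id'
y $      y $       match 'y'
$        $         accept

The string is accepted.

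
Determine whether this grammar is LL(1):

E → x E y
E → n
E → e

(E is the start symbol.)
Yes, the grammar is LL(1).

For E:
  PREDICT(E → x E y) = { 'x' }
  PREDICT(E → n) = { 'n' }
  PREDICT(E → e) = { 'e' }

All predict sets are disjoint. The grammar IS LL(1).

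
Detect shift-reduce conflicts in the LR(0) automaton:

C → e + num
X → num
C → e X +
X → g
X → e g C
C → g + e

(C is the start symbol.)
No shift-reduce conflicts

Augment with C' → C and build the canonical LR(0) collection (I0 = CLOSURE({[C' → . C]}), then GOTO on every symbol after a dot until no new states appear). It has 15 states:
  I0: { [C → . e + num], [C → . e X +], [C → . g + e], [C' → . C] }  — shift
  I1: { [C' → C .] }  — accept
  I2: { [C → e . + num], [C → e . X +], [X → . e g C], [X → . g], [X → . num] }  — shift
  I3: { [C → g . + e] }  — shift
  I4: { [C → g + . e] }  — shift
  I5: { [C → g + e .] }  — reduce
  I6: { [C → e + . num] }  — shift
  I7: { [C → e X . +] }  — shift
  I8: { [X → e . g C] }  — shift
  I9: { [X → g .] }  — reduce
  I10: { [X → num .] }  — reduce
  I11: { [C → . e + num], [C → . e X +], [C → . g + e], [X → e g . C] }  — shift
  I12: { [X → e g C .] }  — reduce
  I13: { [C → e X + .] }  — reduce
  I14: { [C → e + num .] }  — reduce

No state contains both a complete item and a shift item.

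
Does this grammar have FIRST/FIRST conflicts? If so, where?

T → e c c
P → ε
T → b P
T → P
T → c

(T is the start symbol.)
A FIRST/FIRST conflict occurs when two productions N → α and N → β for the same non-terminal have FIRST(α) ∩ FIRST(β) ≠ ∅ (with ε ∈ FIRST of a nullable right-hand side, so two nullable alternatives also conflict).

FIRST sets of the non-terminals at (or reachable through a nullable prefix from) the front of some alternative:
  FIRST(P) = { ε }

Productions for T:
  T → e c c: FIRST = { 'e' }
  T → b P: FIRST = { 'b' }
  T → P: FIRST = { ε }
  T → c: FIRST = { 'c' }
P has only one production, so no FIRST/FIRST conflict is possible there.

All alternatives of each non-terminal have pairwise disjoint FIRST sets.

Answer: No FIRST/FIRST conflicts.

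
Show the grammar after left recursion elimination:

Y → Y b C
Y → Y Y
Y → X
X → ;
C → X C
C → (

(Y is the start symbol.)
Y is directly left-recursive. The standard transformation for
  A → A α₁ | ... | A α_m | β₁ | ... | β_n
is
  A  → β₁ A' | ... | β_n A'
  A' → α₁ A' | ... | α_m A' | ε

Y → X becomes Y → X Y'
Y → Y b C becomes Y' → b C Y'
Y → Y Y becomes Y' → Y Y'
Add Y' → ε

Productions for other non-terminals are unchanged:
  X → ;
  C → X C
  C → (

Resulting grammar:
Y → X Y'
Y' → b C Y'
Y' → Y Y'
Y' → ε
X → ;
C → X C
C → (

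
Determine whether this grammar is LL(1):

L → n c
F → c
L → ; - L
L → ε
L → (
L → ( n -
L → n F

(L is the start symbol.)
No. Predict set conflict for L: { 'n' }

A grammar is LL(1) if for each non-terminal N with multiple productions, the predict sets of those productions are pairwise disjoint, where PREDICT(N → α) = (FIRST(α) \ {ε}) ∪ (FOLLOW(N) if α ⇒* ε).

Relevant sets:
  FOLLOW(L) = { $ }

For L:
  PREDICT(L → n c) = { 'n' }
  PREDICT(L → ';' '-' L) = { ';' }
  PREDICT(L → ε) = { $ }
  PREDICT(L → '(') = { '(' }
  PREDICT(L → '(' n '-') = { '(' }
  PREDICT(L → n F) = { 'n' }
F has a single production, so nothing to check there.

Conflict found: Predict set conflict for L: { 'n' }
The grammar is NOT LL(1).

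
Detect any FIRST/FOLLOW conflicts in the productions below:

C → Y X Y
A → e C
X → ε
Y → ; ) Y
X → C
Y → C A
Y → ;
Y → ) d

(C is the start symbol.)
Nullable non-terminals: X.
FIRST sets used below: FIRST(C) = { ')', ';' }

X: nullable alternative(s) X → ε; FOLLOW(X) = { ')', ';' }
  X → ε: FIRST \ {ε} = { } — this is the only nullable alternative, skip
  X → C: FIRST \ {ε} = { ')', ';' } — overlaps FOLLOW(X) on { ')', ';' }: CONFLICT

A, C, Y have no nullable alternative, so no FIRST/FOLLOW check is needed there.

So the grammar has 1 FIRST/FOLLOW conflict (marked CONFLICT above).

Answer: Yes. X → C with FOLLOW(X) on { ')', ';' }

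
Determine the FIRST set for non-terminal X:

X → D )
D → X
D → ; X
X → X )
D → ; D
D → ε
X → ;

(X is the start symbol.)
To compute FIRST(X), examine every production with X on the left-hand side, reading each right-hand side left to right until a non-nullable symbol is reached.

FIRST sets of the other non-terminals involved (by the same procedure, iterated to a fixed point):
  FIRST(D) = { ')', ';', ε }

From X → D ):
  - D is a non-terminal: add FIRST(D) \ {ε} = { ')', ';' }
    D is nullable, so continue to the next symbol
  - ')' is a terminal: add ')' and stop
From X → X ):
  - X is the symbol being defined: contributes nothing new
    X is not nullable, so stop
From X → ;:
  - ';' is a terminal: add ';' and stop

Collecting: FIRST(X) = { ')', ';' }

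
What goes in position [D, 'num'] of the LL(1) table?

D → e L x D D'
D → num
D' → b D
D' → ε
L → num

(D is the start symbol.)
To find M[D, 'num'], we find productions for D where 'num' is in the predict set (PREDICT(N → α) = (FIRST(α) \ {ε}) ∪ (FOLLOW(N) if α ⇒* ε)).

D → e L x D D': PREDICT = { 'e' }
D → num: PREDICT = { 'num' }
  'num' is in predict set, so this production goes in M[D, 'num']

M[D, 'num'] = D → num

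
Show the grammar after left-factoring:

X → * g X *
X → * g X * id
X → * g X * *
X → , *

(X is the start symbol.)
Left-factoring transforms A → αβ₁ | αβ₂ into A → αA' and A' → β₁ | β₂
(α is the longest common prefix among the alternatives). Repeat until
no nonterminal has two alternatives with a common prefix.

Round 1: X has alternatives sharing prefix '* g X *'. Introduce X': X → * g X * X'
  Add: X' → ε
  Add: X' → id
  Add: X' → *

No remaining common prefixes — done.

Resulting grammar:
X → * g X * X'
X' → ε
X' → id
X' → *
X → , *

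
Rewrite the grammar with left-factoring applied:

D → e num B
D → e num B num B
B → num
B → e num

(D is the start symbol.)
D → e num B D'
D' → ε
D' → num B
B → num
B → e num

Left-factoring transforms A → αβ₁ | αβ₂ into A → αA' and A' → β₁ | β₂
(α is the longest common prefix among the alternatives). Repeat until
no nonterminal has two alternatives with a common prefix.

Round 1: D has alternatives sharing prefix 'e num B'. Introduce D': D → e num B D'
  Add: D' → ε
  Add: D' → num B

No remaining common prefixes — done.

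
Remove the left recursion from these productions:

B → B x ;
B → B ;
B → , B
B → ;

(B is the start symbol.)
B → , B B'
B → ; B'
B' → x ; B'
B' → ; B'
B' → ε

B is directly left-recursive. The standard transformation for
  A → A α₁ | ... | A α_m | β₁ | ... | β_n
is
  A  → β₁ A' | ... | β_n A'
  A' → α₁ A' | ... | α_m A' | ε

B → , B becomes B → , B B'
B → ; becomes B → ; B'
B → B x ; becomes B' → x ; B'
B → B ; becomes B' → ; B'
Add B' → ε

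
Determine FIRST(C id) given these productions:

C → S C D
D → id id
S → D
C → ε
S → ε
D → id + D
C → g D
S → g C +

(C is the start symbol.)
{ 'g', 'id' }

FIRST sets of the non-terminals involved (from the grammar, by fixed-point iteration):
  FIRST(C) = { 'g', 'id', ε }

To compute FIRST(C id), process the symbols left to right:
Symbol C is a non-terminal. Add FIRST(C) \ {ε} = { 'g', 'id' }
C is nullable (ε ∈ FIRST(C)), continue to the next symbol.
Symbol id is a terminal. Add 'id' and stop.
FIRST(C id) = { 'g', 'id' }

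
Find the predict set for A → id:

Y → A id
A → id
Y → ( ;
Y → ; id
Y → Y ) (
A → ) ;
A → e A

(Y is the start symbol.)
{ 'id' }

PREDICT(A → id) = (FIRST(RHS) \ {ε}) ∪ (FOLLOW(A) if ε ∈ FIRST(RHS), i.e. RHS ⇒* ε)
FIRST(id) = { 'id' }
ε ∉ FIRST(id), so FOLLOW(A) is not added.
PREDICT(A → id) = { 'id' }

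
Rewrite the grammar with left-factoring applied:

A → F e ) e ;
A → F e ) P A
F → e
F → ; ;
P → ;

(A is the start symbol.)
Left-factoring transforms A → αβ₁ | αβ₂ into A → αA' and A' → β₁ | β₂
(α is the longest common prefix among the alternatives). Repeat until
no nonterminal has two alternatives with a common prefix.

Round 1: A has alternatives sharing prefix 'F e )'. Introduce A': A → F e ) A'
  Add: A' → e ;
  Add: A' → P A

No remaining common prefixes — done.

Resulting grammar:
A → F e ) A'
A' → e ;
A' → P A
F → e
F → ; ;
P → ;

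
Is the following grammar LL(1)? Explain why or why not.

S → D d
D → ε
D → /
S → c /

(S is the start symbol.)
Yes, the grammar is LL(1).

A grammar is LL(1) if for each non-terminal N with multiple productions, the predict sets of those productions are pairwise disjoint, where PREDICT(N → α) = (FIRST(α) \ {ε}) ∪ (FOLLOW(N) if α ⇒* ε).

Relevant sets:
  FIRST(D) = { '/', ε }
  FOLLOW(D) = { 'd' }

For S:
  PREDICT(S → D d) = { '/', 'd' }
  PREDICT(S → c '/') = { 'c' }
For D:
  PREDICT(D → ε) = { 'd' }
  PREDICT(D → '/') = { '/' }

All predict sets are disjoint. The grammar IS LL(1).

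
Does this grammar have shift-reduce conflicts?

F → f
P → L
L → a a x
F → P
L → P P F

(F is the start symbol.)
Yes — I3: [F → P .] vs [L → . a a x]; I10: [F → P .] vs [F → . f]

Augment with F' → F and build the canonical LR(0) collection (I0 = CLOSURE({[F' → . F]}), then GOTO on every symbol after a dot until no new states appear). It has 11 states:
  I0: { [F → . P], [F → . f], [F' → . F], [L → . P P F], [L → . a a x], [P → . L] }  — shift
  I1: { [F' → F .] }  — accept
  I2: { [P → L .] }  — reduce
  I3: { [F → P .], [L → . P P F], [L → . a a x], [L → P . P F], [P → . L] }  — shift, reduce
  I4: { [L → a . a x] }  — shift
  I5: { [F → f .] }  — reduce
  I6: { [L → a a . x] }  — shift
  I7: { [L → a a x .] }  — reduce
  I8: { [F → . P], [F → . f], [L → . P P F], [L → . a a x], [L → P . P F], [L → P P . F], [P → . L] }  — shift
  I9: { [L → P P F .] }  — reduce
  I10: { [F → . P], [F → . f], [F → P .], [L → . P P F], [L → . a a x], [L → P . P F], [L → P P . F], [P → . L] }  — shift, reduce

I3 contains reduce item [F → P .] and shift item [L → . a a x] — shift-reduce conflict.
I10 contains reduce item [F → P .] and shift items [F → . f], [L → . a a x] — shift-reduce conflict.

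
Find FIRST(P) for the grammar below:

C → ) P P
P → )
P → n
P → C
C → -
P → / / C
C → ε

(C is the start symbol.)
FIRST sets of the other non-terminals involved (by the same procedure, iterated to a fixed point):
  FIRST(C) = { ')', '-', ε }

From P → ):
  - ')' is a terminal: add ')' and stop
From P → n:
  - n is a terminal: add 'n' and stop
From P → C:
  - C is a non-terminal: add FIRST(C) \ {ε} = { ')', '-' }
    C is nullable and nothing follows, so the whole right-hand side can vanish: ε ∈ FIRST(P)
From P → / / C:
  - '/' is a terminal: add '/' and stop

Collecting: FIRST(P) = { ')', '-', '/', 'n', ε }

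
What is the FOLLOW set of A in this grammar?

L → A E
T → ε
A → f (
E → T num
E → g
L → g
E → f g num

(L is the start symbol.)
{ 'f', 'g', 'num' }

To compute FOLLOW(A), find every occurrence of A on a right-hand side N → α A β: add FIRST(β) \ {ε}, and if β is empty or nullable also add FOLLOW(N). Iterate to a fixed point.

In L → A E: A is followed by E, add FIRST(E) \ {ε} = { 'f', 'g', 'num' }

Taking the union: FOLLOW(A) = { 'f', 'g', 'num' }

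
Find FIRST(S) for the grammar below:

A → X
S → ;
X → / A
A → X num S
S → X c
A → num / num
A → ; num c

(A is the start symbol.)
To compute FIRST(S), examine every production with S on the left-hand side, reading each right-hand side left to right until a non-nullable symbol is reached.

FIRST sets of the other non-terminals involved (by the same procedure, iterated to a fixed point):
  FIRST(X) = { '/' }

From S → ;:
  - ';' is a terminal: add ';' and stop
From S → X c:
  - X is a non-terminal: add FIRST(X) \ {ε} = { '/' }
    X is not nullable, so stop

Collecting: FIRST(S) = { '/', ';' }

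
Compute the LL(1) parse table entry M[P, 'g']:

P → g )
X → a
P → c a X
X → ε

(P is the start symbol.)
P → g )

To find M[P, 'g'], we find productions for P where 'g' is in the predict set (PREDICT(N → α) = (FIRST(α) \ {ε}) ∪ (FOLLOW(N) if α ⇒* ε)).

P → g ): PREDICT = { 'g' }
  'g' is in predict set, so this production goes in M[P, 'g']
P → c a X: PREDICT = { 'c' }

M[P, 'g'] = P → g )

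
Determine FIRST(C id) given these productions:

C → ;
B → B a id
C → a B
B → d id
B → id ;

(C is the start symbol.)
FIRST sets of the non-terminals involved (from the grammar, by fixed-point iteration):
  FIRST(C) = { ';', 'a' }

To compute FIRST(C id), process the symbols left to right:
Symbol C is a non-terminal. Add FIRST(C) \ {ε} = { ';', 'a' }
C is not nullable (ε ∉ FIRST(C)), so stop here.
FIRST(C id) = { ';', 'a' }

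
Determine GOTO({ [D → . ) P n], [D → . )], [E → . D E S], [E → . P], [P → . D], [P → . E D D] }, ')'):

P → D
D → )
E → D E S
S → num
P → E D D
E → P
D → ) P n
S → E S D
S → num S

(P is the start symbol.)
{ [D → ) . P n], [D → ) .], [D → . ) P n], [D → . )], [E → . D E S], [E → . P], [P → . D], [P → . E D D] }

GOTO(I, ')') = CLOSURE({ [A → αX.β] : [A → α.Xβ] ∈ I, X = ')' })

Items with dot before ')', with the dot advanced:
  [D → . )] → [D → ) .]
  [D → . ) P n] → [D → ) . P n]
Closure of the advanced items:
  [D → ) . P n] has the dot before P: add [P → . D], [P → . E D D]
  [P → . D] has the dot before D: add [D → . )], [D → . ) P n]
  [P → . E D D] has the dot before E: add [E → . D E S], [E → . P]

GOTO = { [D → ) . P n], [D → ) .], [D → . ) P n], [D → . )], [E → . D E S], [E → . P], [P → . D], [P → . E D D] }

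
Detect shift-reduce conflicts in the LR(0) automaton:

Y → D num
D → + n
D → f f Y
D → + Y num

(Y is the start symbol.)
A shift-reduce conflict occurs when an LR(0) state has both:
  - a complete (reduce) item [A → α .] (dot at the end), and
  - a shift item [B → β . c γ] (dot before a terminal).

Augment with Y' → Y and build the canonical LR(0) collection (I0 = CLOSURE({[Y' → . Y]}), then GOTO on every symbol after a dot until no new states appear). It has 11 states:
  I0: { [D → . + Y num], [D → . + n], [D → . f f Y], [Y → . D num], [Y' → . Y] }  — shift
  I1: { [D → + . Y num], [D → + . n], [D → . + Y num], [D → . + n], [D → . f f Y], [Y → . D num] }  — shift
  I2: { [Y → D . num] }  — shift
  I3: { [Y' → Y .] }  — accept
  I4: { [D → f . f Y] }  — shift
  I5: { [D → . + Y num], [D → . + n], [D → . f f Y], [D → f f . Y], [Y → . D num] }  — shift
  I6: { [D → f f Y .] }  — reduce
  I7: { [Y → D num .] }  — reduce
  I8: { [D → + Y . num] }  — shift
  I9: { [D → + n .] }  — reduce
  I10: { [D → + Y num .] }  — reduce

No state contains both a complete item and a shift item.

Answer: No shift-reduce conflicts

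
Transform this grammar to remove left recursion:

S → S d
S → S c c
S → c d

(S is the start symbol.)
S → c d S'
S' → d S'
S' → c c S'
S' → ε

S is directly left-recursive. The standard transformation for
  A → A α₁ | ... | A α_m | β₁ | ... | β_n
is
  A  → β₁ A' | ... | β_n A'
  A' → α₁ A' | ... | α_m A' | ε

S → c d becomes S → c d S'
S → S d becomes S' → d S'
S → S c c becomes S' → c c S'
Add S' → ε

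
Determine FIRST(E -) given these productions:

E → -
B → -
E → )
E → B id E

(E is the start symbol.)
FIRST sets of the non-terminals involved (from the grammar, by fixed-point iteration):
  FIRST(E) = { ')', '-' }

To compute FIRST(E -), process the symbols left to right:
Symbol E is a non-terminal. Add FIRST(E) \ {ε} = { ')', '-' }
E is not nullable (ε ∉ FIRST(E)), so stop here.
FIRST(E -) = { ')', '-' }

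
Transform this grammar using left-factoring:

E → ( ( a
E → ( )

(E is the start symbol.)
Left-factoring transforms A → αβ₁ | αβ₂ into A → αA' and A' → β₁ | β₂
(α is the longest common prefix among the alternatives). Repeat until
no nonterminal has two alternatives with a common prefix.

Round 1: E has alternatives sharing prefix '('. Introduce E': E → ( E'
  Add: E' → ( a
  Add: E' → )

No remaining common prefixes — done.

Resulting grammar:
E → ( E'
E' → ( a
E' → )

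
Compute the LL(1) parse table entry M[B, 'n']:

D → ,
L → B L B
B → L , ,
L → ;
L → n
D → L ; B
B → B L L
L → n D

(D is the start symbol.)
To find M[B, 'n'], we find productions for B where 'n' is in the predict set (PREDICT(N → α) = (FIRST(α) \ {ε}) ∪ (FOLLOW(N) if α ⇒* ε)).

Relevant sets:
  FIRST(L) = { ';', 'n' }
  FIRST(B) = { ';', 'n' }

B → L , ,: PREDICT = { ';', 'n' }
  'n' is in predict set, so this production goes in M[B, 'n']
B → B L L: PREDICT = { ';', 'n' }
  'n' is in predict set, so this production goes in M[B, 'n']

M[B, 'n'] = B → L , ,, B → B L L  (a multiply-defined cell — the grammar is not LL(1))

Answer: B → L , ,, B → B L L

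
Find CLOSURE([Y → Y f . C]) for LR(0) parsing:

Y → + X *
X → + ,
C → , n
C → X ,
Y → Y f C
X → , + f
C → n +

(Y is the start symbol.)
{ [C → . , n], [C → . X ,], [C → . n +], [X → . + ,], [X → . , + f], [Y → Y f . C] }

Start with: [Y → Y f . C]
  [Y → Y f . C] has the dot before C: add [C → . , n], [C → . X ,], [C → . n +]
  [C → . X ,] has the dot before X: add [X → . + ,], [X → . , + f]
No further items can be added.

CLOSURE = { [C → . , n], [C → . X ,], [C → . n +], [X → . + ,], [X → . , + f], [Y → Y f . C] }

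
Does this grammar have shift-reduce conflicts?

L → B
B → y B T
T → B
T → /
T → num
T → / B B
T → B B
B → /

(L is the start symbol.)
Augment with L' → L and build the canonical LR(0) collection (I0 = CLOSURE({[L' → . L]}), then GOTO on every symbol after a dot until no new states appear). It has 13 states:
  I0: { [B → . /], [B → . y B T], [L → . B], [L' → . L] }  — shift
  I1: { [B → / .] }  — reduce
  I2: { [L → B .] }  — reduce
  I3: { [L' → L .] }  — accept
  I4: { [B → . /], [B → . y B T], [B → y . B T] }  — shift
  I5: { [B → . /], [B → . y B T], [B → y B . T], [T → . / B B], [T → . /], [T → . B B], [T → . B], [T → . num] }  — shift
  I6: { [B → . /], [B → . y B T], [B → / .], [T → / . B B], [T → / .] }  — shift, 2 reduces
  I7: { [B → . /], [B → . y B T], [T → B . B], [T → B .] }  — shift, reduce
  I8: { [B → y B T .] }  — reduce
  I9: { [T → num .] }  — reduce
  I10: { [T → B B .] }  — reduce
  I11: { [B → . /], [B → . y B T], [T → / B . B] }  — shift
  I12: { [T → / B B .] }  — reduce

I6 contains reduce items [B → / .], [T → / .] and shift items [B → . /], [B → . y B T] — shift-reduce conflict.
I7 contains reduce item [T → B .] and shift items [B → . /], [B → . y B T] — shift-reduce conflict.

Answer: Yes — I6: [B → / .] vs [B → . /]; I7: [T → B .] vs [B → . /]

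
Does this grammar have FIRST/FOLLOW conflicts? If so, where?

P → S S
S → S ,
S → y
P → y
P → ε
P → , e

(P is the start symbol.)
No FIRST/FOLLOW conflicts.

A FIRST/FOLLOW conflict occurs when a non-terminal N has a nullable alternative N → β (β ⇒* ε) and another alternative N → α with FIRST(α) ∩ FOLLOW(N) ≠ ∅: on such a lookahead the parser cannot decide between expanding α and letting N vanish via β.

Nullable non-terminals: P.
FIRST sets used below: FIRST(S) = { 'y' }

P: nullable alternative(s) P → ε; FOLLOW(P) = { $ }
  P → S S: FIRST \ {ε} = { 'y' } — disjoint from FOLLOW(P)
  P → y: FIRST \ {ε} = { 'y' } — disjoint from FOLLOW(P)
  P → ε: FIRST \ {ε} = { } — this is the only nullable alternative, skip
  P → , e: FIRST \ {ε} = { ',' } — disjoint from FOLLOW(P)

S has no nullable alternative, so no FIRST/FOLLOW check is needed there.

No FIRST/FOLLOW conflicts found.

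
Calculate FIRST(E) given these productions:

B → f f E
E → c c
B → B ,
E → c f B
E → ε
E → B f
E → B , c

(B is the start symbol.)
{ 'c', 'f', ε }

FIRST sets of the other non-terminals involved (by the same procedure, iterated to a fixed point):
  FIRST(B) = { 'f' }

From E → c c:
  - c is a terminal: add 'c' and stop
From E → c f B:
  - c is a terminal: add 'c' and stop
From E → ε:
  - ε-production, so ε ∈ FIRST(E)
From E → B f:
  - B is a non-terminal: add FIRST(B) \ {ε} = { 'f' }
    B is not nullable, so stop
From E → B , c:
  - B is a non-terminal: add FIRST(B) \ {ε} = { 'f' }
    B is not nullable, so stop

Collecting: FIRST(E) = { 'c', 'f', ε }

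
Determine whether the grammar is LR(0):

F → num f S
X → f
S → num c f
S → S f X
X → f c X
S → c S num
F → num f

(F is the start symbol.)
No. Shift-reduce conflict between [F → num f .] and [S → . c S num]

Augment with F' → F and build the canonical LR(0) collection (I0 = CLOSURE({[F' → . F]}), then GOTO on every symbol after a dot until no new states appear). It has 16 states:
  I0: { [F → . num f S], [F → . num f], [F' → . F] }  — shift
  I1: { [F' → F .] }  — accept
  I2: { [F → num . f S], [F → num . f] }  — shift
  I3: { [F → num f . S], [F → num f .], [S → . S f X], [S → . c S num], [S → . num c f] }  — shift, reduce
  I4: { [F → num f S .], [S → S . f X] }  — shift, reduce
  I5: { [S → . S f X], [S → . c S num], [S → . num c f], [S → c . S num] }  — shift
  I6: { [S → num . c f] }  — shift
  I7: { [S → num c . f] }  — shift
  I8: { [S → num c f .] }  — reduce
  I9: { [S → S . f X], [S → c S . num] }  — shift
  I10: { [S → S f . X], [X → . f c X], [X → . f] }  — shift
  I11: { [S → c S num .] }  — reduce
  I12: { [S → S f X .] }  — reduce
  I13: { [X → f . c X], [X → f .] }  — shift, reduce
  I14: { [X → . f c X], [X → . f], [X → f c . X] }  — shift
  I15: { [X → f c X .] }  — reduce

Conflict in state I3:
  Shift-reduce conflict between [F → num f .] and [S → . c S num]
So the grammar is NOT LR(0).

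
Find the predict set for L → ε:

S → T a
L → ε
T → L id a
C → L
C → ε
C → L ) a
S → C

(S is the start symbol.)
PREDICT(L → ε) = (FIRST(RHS) \ {ε}) ∪ (FOLLOW(L) if ε ∈ FIRST(RHS), i.e. RHS ⇒* ε)
The right-hand side is ε (FIRST(ε) = { ε }), so the predict set is FOLLOW(L) = { $, ')', 'id' }
PREDICT(L → ε) = { $, ')', 'id' }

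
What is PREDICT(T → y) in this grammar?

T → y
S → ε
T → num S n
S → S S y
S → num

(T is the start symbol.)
PREDICT(T → y) = (FIRST(RHS) \ {ε}) ∪ (FOLLOW(T) if ε ∈ FIRST(RHS), i.e. RHS ⇒* ε)
FIRST(y) = { 'y' }
ε ∉ FIRST(y), so FOLLOW(T) is not added.
PREDICT(T → y) = { 'y' }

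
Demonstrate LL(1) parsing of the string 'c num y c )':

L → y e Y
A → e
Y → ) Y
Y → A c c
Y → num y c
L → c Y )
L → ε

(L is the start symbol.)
Stack is shown with the top on the left.

Stack        Input          Action
----------------------------------
L $          c num y c ) $  output L → c Y )
c Y ) $      c num y c ) $  match 'c'
Y ) $        num y c ) $    output Y → num y c
num y c ) $  num y c ) $    match 'num'
y c ) $      y c ) $        match 'y'
c ) $        c ) $          match 'c'
) $          ) $            match ')'
$            $              accept

The string is accepted.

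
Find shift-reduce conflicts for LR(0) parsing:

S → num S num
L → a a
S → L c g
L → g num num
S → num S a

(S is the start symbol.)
A shift-reduce conflict occurs when an LR(0) state has both:
  - a complete (reduce) item [A → α .] (dot at the end), and
  - a shift item [B → β . c γ] (dot before a terminal).

Augment with S' → S and build the canonical LR(0) collection (I0 = CLOSURE({[S' → . S]}), then GOTO on every symbol after a dot until no new states appear). It has 14 states:
  I0: { [L → . a a], [L → . g num num], [S → . L c g], [S → . num S a], [S → . num S num], [S' → . S] }  — shift
  I1: { [S → L . c g] }  — shift
  I2: { [S' → S .] }  — accept
  I3: { [L → a . a] }  — shift
  I4: { [L → g . num num] }  — shift
  I5: { [L → . a a], [L → . g num num], [S → . L c g], [S → . num S a], [S → . num S num], [S → num . S a], [S → num . S num] }  — shift
  I6: { [S → num S . a], [S → num S . num] }  — shift
  I7: { [S → num S a .] }  — reduce
  I8: { [S → num S num .] }  — reduce
  I9: { [L → g num . num] }  — shift
  I10: { [L → g num num .] }  — reduce
  I11: { [L → a a .] }  — reduce
  I12: { [S → L c . g] }  — shift
  I13: { [S → L c g .] }  — reduce

No state contains both a complete item and a shift item.

Answer: No shift-reduce conflicts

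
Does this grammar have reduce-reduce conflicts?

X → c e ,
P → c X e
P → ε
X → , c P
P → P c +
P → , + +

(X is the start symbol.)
A reduce-reduce conflict occurs when an LR(0) state has two complete items [A → α .] and [B → β .] — both call for a reduction, and with no lookahead the parser cannot choose between them.

Augment with X' → X and build the canonical LR(0) collection (I0 = CLOSURE({[X' → . X]}), then GOTO on every symbol after a dot until no new states appear). It has 16 states:
  I0: { [X → . , c P], [X → . c e ,], [X' → . X] }  — shift
  I1: { [X → , . c P] }  — shift
  I2: { [X' → X .] }  — accept
  I3: { [X → c . e ,] }  — shift
  I4: { [X → c e . ,] }  — shift
  I5: { [X → c e , .] }  — reduce
  I6: { [P → . , + +], [P → . P c +], [P → . c X e], [P → .], [X → , c . P] }  — shift, reduce
  I7: { [P → , . + +] }  — shift
  I8: { [P → P . c +], [X → , c P .] }  — shift, reduce
  I9: { [P → c . X e], [X → . , c P], [X → . c e ,] }  — shift
  I10: { [P → c X . e] }  — shift
  I11: { [P → c X e .] }  — reduce
  I12: { [P → P c . +] }  — shift
  I13: { [P → P c + .] }  — reduce
  I14: { [P → , + . +] }  — shift
  I15: { [P → , + + .] }  — reduce

No state contains more than one complete item.

Answer: No reduce-reduce conflicts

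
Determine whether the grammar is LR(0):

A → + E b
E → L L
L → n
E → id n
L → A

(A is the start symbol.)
Yes, the grammar is LR(0)

Augment with A' → A and build the canonical LR(0) collection (I0 = CLOSURE({[A' → . A]}), then GOTO on every symbol after a dot until no new states appear). It has 11 states:
  I0: { [A → . + E b], [A' → . A] }  — shift
  I1: { [A → + . E b], [A → . + E b], [E → . L L], [E → . id n], [L → . A], [L → . n] }  — shift
  I2: { [A' → A .] }  — accept
  I3: { [L → A .] }  — reduce
  I4: { [A → + E . b] }  — shift
  I5: { [A → . + E b], [E → L . L], [L → . A], [L → . n] }  — shift
  I6: { [E → id . n] }  — shift
  I7: { [L → n .] }  — reduce
  I8: { [E → id n .] }  — reduce
  I9: { [E → L L .] }  — reduce
  I10: { [A → + E b .] }  — reduce

Every state is either a pure shift/goto state or contains exactly one complete item and nothing to shift — no conflicts. The grammar is LR(0).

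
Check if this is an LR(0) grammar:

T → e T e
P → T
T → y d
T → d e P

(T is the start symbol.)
Yes, the grammar is LR(0)

A grammar is LR(0) if no state in the canonical LR(0) collection has:
  - both a shift item (dot before a terminal) and a complete item (shift-reduce conflict), or
  - two or more complete items (reduce-reduce conflict; the accept item [T' → T .] counts as a complete item here).

Augment with T' → T and build the canonical LR(0) collection (I0 = CLOSURE({[T' → . T]}), then GOTO on every symbol after a dot until no new states appear). It has 11 states:
  I0: { [T → . d e P], [T → . e T e], [T → . y d], [T' → . T] }  — shift
  I1: { [T' → T .] }  — accept
  I2: { [T → d . e P] }  — shift
  I3: { [T → . d e P], [T → . e T e], [T → . y d], [T → e . T e] }  — shift
  I4: { [T → y . d] }  — shift
  I5: { [T → y d .] }  — reduce
  I6: { [T → e T . e] }  — shift
  I7: { [T → e T e .] }  — reduce
  I8: { [P → . T], [T → . d e P], [T → . e T e], [T → . y d], [T → d e . P] }  — shift
  I9: { [T → d e P .] }  — reduce
  I10: { [P → T .] }  — reduce

Every state is either a pure shift/goto state or contains exactly one complete item and nothing to shift — no conflicts. The grammar is LR(0).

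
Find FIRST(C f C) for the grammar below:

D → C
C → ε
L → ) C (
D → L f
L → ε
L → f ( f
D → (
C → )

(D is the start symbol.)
FIRST sets of the non-terminals involved (from the grammar, by fixed-point iteration):
  FIRST(C) = { ')', ε }

To compute FIRST(C f C), process the symbols left to right:
Symbol C is a non-terminal. Add FIRST(C) \ {ε} = { ')' }
C is nullable (ε ∈ FIRST(C)), continue to the next symbol.
Symbol f is a terminal. Add 'f' and stop.
FIRST(C f C) = { ')', 'f' }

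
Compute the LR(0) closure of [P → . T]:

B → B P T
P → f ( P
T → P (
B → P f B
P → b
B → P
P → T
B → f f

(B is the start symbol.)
{ [P → . T], [P → . b], [P → . f ( P], [T → . P (] }

Start with: [P → . T]
  [P → . T] has the dot before T: add [T → . P (]
  [T → . P (] has the dot before P: add [P → . f ( P], [P → . b]
No further items can be added.

CLOSURE = { [P → . T], [P → . b], [P → . f ( P], [T → . P (] }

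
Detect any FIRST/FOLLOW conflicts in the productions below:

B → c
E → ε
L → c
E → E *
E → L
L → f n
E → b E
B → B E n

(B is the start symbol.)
Yes. E → E '*' with FOLLOW(E) on { '*' }

Nullable non-terminals: E.
FIRST sets used below: FIRST(E) = { '*', 'b', 'c', 'f', ε }, FIRST(L) = { 'c', 'f' }

E: nullable alternative(s) E → ε; FOLLOW(E) = { '*', 'n' }
  E → ε: FIRST \ {ε} = { } — this is the only nullable alternative, skip
  E → E *: FIRST \ {ε} = { '*', 'b', 'c', 'f' } — overlaps FOLLOW(E) on { '*' }: CONFLICT
  E → L: FIRST \ {ε} = { 'c', 'f' } — disjoint from FOLLOW(E)
  E → b E: FIRST \ {ε} = { 'b' } — disjoint from FOLLOW(E)

B, L have no nullable alternative, so no FIRST/FOLLOW check is needed there.

So the grammar has 1 FIRST/FOLLOW conflict (marked CONFLICT above).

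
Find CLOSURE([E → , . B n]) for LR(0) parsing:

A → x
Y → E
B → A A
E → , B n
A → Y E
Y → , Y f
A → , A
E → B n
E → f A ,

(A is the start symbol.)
Start with: [E → , . B n]
  [E → , . B n] has the dot before B: add [B → . A A]
  [B → . A A] has the dot before A: add [A → . x], [A → . Y E], [A → . , A]
  [A → . Y E] has the dot before Y: add [Y → . E], [Y → . , Y f]
  [Y → . E] has the dot before E: add [E → . , B n], [E → . B n], [E → . f A ,]
No further items can be added.

CLOSURE = { [A → . , A], [A → . Y E], [A → . x], [B → . A A], [E → , . B n], [E → . , B n], [E → . B n], [E → . f A ,], [Y → . , Y f], [Y → . E] }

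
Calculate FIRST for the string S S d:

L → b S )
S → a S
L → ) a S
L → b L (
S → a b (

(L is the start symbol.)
FIRST sets of the non-terminals involved (from the grammar, by fixed-point iteration):
  FIRST(S) = { 'a' }

To compute FIRST(S S d), process the symbols left to right:
Symbol S is a non-terminal. Add FIRST(S) \ {ε} = { 'a' }
S is not nullable (ε ∉ FIRST(S)), so stop here.
FIRST(S S d) = { 'a' }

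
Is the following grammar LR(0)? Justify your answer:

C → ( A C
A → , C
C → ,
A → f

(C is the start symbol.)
Yes, the grammar is LR(0)

A grammar is LR(0) if no state in the canonical LR(0) collection has:
  - both a shift item (dot before a terminal) and a complete item (shift-reduce conflict), or
  - two or more complete items (reduce-reduce conflict; the accept item [C' → C .] counts as a complete item here).

Augment with C' → C and build the canonical LR(0) collection (I0 = CLOSURE({[C' → . C]}), then GOTO on every symbol after a dot until no new states appear). It has 9 states:
  I0: { [C → . ( A C], [C → . ,], [C' → . C] }  — shift
  I1: { [A → . , C], [A → . f], [C → ( . A C] }  — shift
  I2: { [C → , .] }  — reduce
  I3: { [C' → C .] }  — accept
  I4: { [A → , . C], [C → . ( A C], [C → . ,] }  — shift
  I5: { [C → ( A . C], [C → . ( A C], [C → . ,] }  — shift
  I6: { [A → f .] }  — reduce
  I7: { [C → ( A C .] }  — reduce
  I8: { [A → , C .] }  — reduce

Every state is either a pure shift/goto state or contains exactly one complete item and nothing to shift — no conflicts. The grammar is LR(0).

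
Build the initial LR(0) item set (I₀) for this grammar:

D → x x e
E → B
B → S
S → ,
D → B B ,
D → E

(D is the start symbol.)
First, augment the grammar with D' → D
I₀ = CLOSURE({ [D' → . D] }):
  [D' → . D] has the dot before D: add [D → . x x e], [D → . B B ,], [D → . E]
  [D → . B B ,] has the dot before B: add [B → . S]
  [D → . E] has the dot before E: add [E → . B]
  [B → . S] has the dot before S: add [S → . ,]
No further items can be added.

I₀ = { [B → . S], [D → . B B ,], [D → . E], [D → . x x e], [D' → . D], [E → . B], [S → . ,] }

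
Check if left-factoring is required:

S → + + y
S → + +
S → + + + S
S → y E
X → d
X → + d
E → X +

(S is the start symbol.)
Left-factoring is needed when two productions for the same non-terminal
share a common prefix on the right-hand side.

Productions for S:
  S → + + y
  S → + +
  S → + + + S
  S → y E
Productions for X:
  X → d
  X → + d

Found common prefix '+ +' in productions for S

Answer: Yes, S has productions with common prefix '+ +'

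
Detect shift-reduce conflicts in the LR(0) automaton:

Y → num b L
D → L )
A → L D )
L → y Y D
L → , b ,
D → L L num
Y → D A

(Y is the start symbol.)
No shift-reduce conflicts

A shift-reduce conflict occurs when an LR(0) state has both:
  - a complete (reduce) item [A → α .] (dot at the end), and
  - a shift item [B → β . c γ] (dot before a terminal).

Augment with Y' → Y and build the canonical LR(0) collection (I0 = CLOSURE({[Y' → . Y]}), then GOTO on every symbol after a dot until no new states appear). It has 20 states:
  I0: { [D → . L )], [D → . L L num], [L → . , b ,], [L → . y Y D], [Y → . D A], [Y → . num b L], [Y' → . Y] }  — shift
  I1: { [L → , . b ,] }  — shift
  I2: { [A → . L D )], [L → . , b ,], [L → . y Y D], [Y → D . A] }  — shift
  I3: { [D → L . )], [D → L . L num], [L → . , b ,], [L → . y Y D] }  — shift
  I4: { [Y' → Y .] }  — accept
  I5: { [Y → num . b L] }  — shift
  I6: { [D → . L )], [D → . L L num], [L → . , b ,], [L → . y Y D], [L → y . Y D], [Y → . D A], [Y → . num b L] }  — shift
  I7: { [D → . L )], [D → . L L num], [L → . , b ,], [L → . y Y D], [L → y Y . D] }  — shift
  I8: { [L → y Y D .] }  — reduce
  I9: { [L → . , b ,], [L → . y Y D], [Y → num b . L] }  — shift
  I10: { [Y → num b L .] }  — reduce
  I11: { [D → L ) .] }  — reduce
  I12: { [D → L L . num] }  — shift
  I13: { [D → L L num .] }  — reduce
  I14: { [Y → D A .] }  — reduce
  I15: { [A → L . D )], [D → . L )], [D → . L L num], [L → . , b ,], [L → . y Y D] }  — shift
  I16: { [A → L D . )] }  — shift
  I17: { [A → L D ) .] }  — reduce
  I18: { [L → , b . ,] }  — shift
  I19: { [L → , b , .] }  — reduce

No state contains both a complete item and a shift item.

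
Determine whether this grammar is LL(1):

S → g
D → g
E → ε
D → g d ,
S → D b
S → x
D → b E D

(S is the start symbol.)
A grammar is LL(1) if for each non-terminal N with multiple productions, the predict sets of those productions are pairwise disjoint, where PREDICT(N → α) = (FIRST(α) \ {ε}) ∪ (FOLLOW(N) if α ⇒* ε).

Relevant sets:
  FIRST(D) = { 'b', 'g' }

For S:
  PREDICT(S → g) = { 'g' }
  PREDICT(S → D b) = { 'b', 'g' }
  PREDICT(S → x) = { 'x' }
For D:
  PREDICT(D → g) = { 'g' }
  PREDICT(D → g d ',') = { 'g' }
  PREDICT(D → b E D) = { 'b' }
E has a single production, so nothing to check there.

Conflict found: Predict set conflict for S: { 'g' }
The grammar is NOT LL(1).

Answer: No. Predict set conflict for S: { 'g' }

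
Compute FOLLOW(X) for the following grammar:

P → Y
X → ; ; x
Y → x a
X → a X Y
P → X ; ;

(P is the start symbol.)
To compute FOLLOW(X), find every occurrence of X on a right-hand side N → α X β: add FIRST(β) \ {ε}, and if β is empty or nullable also add FOLLOW(N). Iterate to a fixed point.

In X → a X Y: X is followed by Y, add FIRST(Y) \ {ε} = { 'x' }
In P → X ; ;: X is followed by ';' ';', add FIRST(';' ';') \ {ε} = { ';' }

Taking the union: FOLLOW(X) = { ';', 'x' }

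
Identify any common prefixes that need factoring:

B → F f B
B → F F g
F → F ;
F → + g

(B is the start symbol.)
Left-factoring is needed when two productions for the same non-terminal
share a common prefix on the right-hand side.

Productions for B:
  B → F f B
  B → F F g
Productions for F:
  F → F ;
  F → + g

Found common prefix 'F' in productions for B

Answer: Yes, B has productions with common prefix 'F'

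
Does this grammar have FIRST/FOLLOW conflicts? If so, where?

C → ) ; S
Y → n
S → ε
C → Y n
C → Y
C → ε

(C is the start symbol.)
Nullable non-terminals: C, S.
FIRST sets used below: FIRST(Y) = { 'n' }

C: nullable alternative(s) C → ε; FOLLOW(C) = { $ }
  C → ) ; S: FIRST \ {ε} = { ')' } — disjoint from FOLLOW(C)
  C → Y n: FIRST \ {ε} = { 'n' } — disjoint from FOLLOW(C)
  C → Y: FIRST \ {ε} = { 'n' } — disjoint from FOLLOW(C)
  C → ε: FIRST \ {ε} = { } — this is the only nullable alternative, skip
S has a nullable alternative but only one production, so nothing to check.

Y has no nullable alternative, so no FIRST/FOLLOW check is needed there.

No FIRST/FOLLOW conflicts found.

Answer: No FIRST/FOLLOW conflicts.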